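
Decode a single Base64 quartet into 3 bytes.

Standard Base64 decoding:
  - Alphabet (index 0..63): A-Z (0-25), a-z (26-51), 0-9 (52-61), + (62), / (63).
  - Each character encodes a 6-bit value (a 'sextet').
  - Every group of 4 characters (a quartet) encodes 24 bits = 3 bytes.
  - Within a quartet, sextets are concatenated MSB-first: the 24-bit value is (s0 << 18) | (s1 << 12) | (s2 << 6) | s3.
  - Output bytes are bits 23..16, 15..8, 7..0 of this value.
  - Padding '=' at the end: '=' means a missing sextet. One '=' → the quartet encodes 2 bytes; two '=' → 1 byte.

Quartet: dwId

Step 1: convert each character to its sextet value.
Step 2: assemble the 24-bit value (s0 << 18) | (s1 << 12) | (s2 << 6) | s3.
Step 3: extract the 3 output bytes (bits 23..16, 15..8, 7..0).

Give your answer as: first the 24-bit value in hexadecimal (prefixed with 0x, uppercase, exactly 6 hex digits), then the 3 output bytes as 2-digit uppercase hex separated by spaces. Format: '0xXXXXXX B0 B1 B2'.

Answer: 0x77021D 77 02 1D

Derivation:
Sextets: d=29, w=48, I=8, d=29
24-bit: (29<<18) | (48<<12) | (8<<6) | 29
      = 0x740000 | 0x030000 | 0x000200 | 0x00001D
      = 0x77021D
Bytes: (v>>16)&0xFF=77, (v>>8)&0xFF=02, v&0xFF=1D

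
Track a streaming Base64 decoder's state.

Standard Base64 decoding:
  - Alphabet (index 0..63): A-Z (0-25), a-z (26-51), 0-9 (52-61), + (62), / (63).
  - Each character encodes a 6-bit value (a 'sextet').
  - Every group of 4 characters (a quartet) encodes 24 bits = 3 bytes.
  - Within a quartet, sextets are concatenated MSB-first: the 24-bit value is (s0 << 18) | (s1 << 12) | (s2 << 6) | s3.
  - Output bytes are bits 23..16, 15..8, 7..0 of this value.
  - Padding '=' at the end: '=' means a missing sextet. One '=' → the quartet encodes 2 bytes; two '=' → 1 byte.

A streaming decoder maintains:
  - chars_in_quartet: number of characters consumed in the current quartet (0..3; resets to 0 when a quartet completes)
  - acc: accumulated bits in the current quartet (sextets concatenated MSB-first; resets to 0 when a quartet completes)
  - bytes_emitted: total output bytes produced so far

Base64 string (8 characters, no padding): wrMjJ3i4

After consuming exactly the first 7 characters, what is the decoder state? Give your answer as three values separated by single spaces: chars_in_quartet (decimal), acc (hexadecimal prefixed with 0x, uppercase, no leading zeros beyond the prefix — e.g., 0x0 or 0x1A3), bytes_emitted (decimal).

Answer: 3 0x9DE2 3

Derivation:
After char 0 ('w'=48): chars_in_quartet=1 acc=0x30 bytes_emitted=0
After char 1 ('r'=43): chars_in_quartet=2 acc=0xC2B bytes_emitted=0
After char 2 ('M'=12): chars_in_quartet=3 acc=0x30ACC bytes_emitted=0
After char 3 ('j'=35): chars_in_quartet=4 acc=0xC2B323 -> emit C2 B3 23, reset; bytes_emitted=3
After char 4 ('J'=9): chars_in_quartet=1 acc=0x9 bytes_emitted=3
After char 5 ('3'=55): chars_in_quartet=2 acc=0x277 bytes_emitted=3
After char 6 ('i'=34): chars_in_quartet=3 acc=0x9DE2 bytes_emitted=3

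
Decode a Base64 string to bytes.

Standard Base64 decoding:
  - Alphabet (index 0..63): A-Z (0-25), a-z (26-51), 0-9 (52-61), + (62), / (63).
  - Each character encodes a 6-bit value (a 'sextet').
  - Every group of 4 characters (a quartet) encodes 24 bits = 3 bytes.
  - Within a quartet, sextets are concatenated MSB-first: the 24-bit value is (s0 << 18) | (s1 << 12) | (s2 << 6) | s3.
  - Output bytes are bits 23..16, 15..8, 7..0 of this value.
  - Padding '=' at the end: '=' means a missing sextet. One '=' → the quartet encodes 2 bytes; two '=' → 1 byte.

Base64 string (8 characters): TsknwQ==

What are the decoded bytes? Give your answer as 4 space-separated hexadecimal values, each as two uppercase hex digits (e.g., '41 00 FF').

After char 0 ('T'=19): chars_in_quartet=1 acc=0x13 bytes_emitted=0
After char 1 ('s'=44): chars_in_quartet=2 acc=0x4EC bytes_emitted=0
After char 2 ('k'=36): chars_in_quartet=3 acc=0x13B24 bytes_emitted=0
After char 3 ('n'=39): chars_in_quartet=4 acc=0x4EC927 -> emit 4E C9 27, reset; bytes_emitted=3
After char 4 ('w'=48): chars_in_quartet=1 acc=0x30 bytes_emitted=3
After char 5 ('Q'=16): chars_in_quartet=2 acc=0xC10 bytes_emitted=3
Padding '==': partial quartet acc=0xC10 -> emit C1; bytes_emitted=4

Answer: 4E C9 27 C1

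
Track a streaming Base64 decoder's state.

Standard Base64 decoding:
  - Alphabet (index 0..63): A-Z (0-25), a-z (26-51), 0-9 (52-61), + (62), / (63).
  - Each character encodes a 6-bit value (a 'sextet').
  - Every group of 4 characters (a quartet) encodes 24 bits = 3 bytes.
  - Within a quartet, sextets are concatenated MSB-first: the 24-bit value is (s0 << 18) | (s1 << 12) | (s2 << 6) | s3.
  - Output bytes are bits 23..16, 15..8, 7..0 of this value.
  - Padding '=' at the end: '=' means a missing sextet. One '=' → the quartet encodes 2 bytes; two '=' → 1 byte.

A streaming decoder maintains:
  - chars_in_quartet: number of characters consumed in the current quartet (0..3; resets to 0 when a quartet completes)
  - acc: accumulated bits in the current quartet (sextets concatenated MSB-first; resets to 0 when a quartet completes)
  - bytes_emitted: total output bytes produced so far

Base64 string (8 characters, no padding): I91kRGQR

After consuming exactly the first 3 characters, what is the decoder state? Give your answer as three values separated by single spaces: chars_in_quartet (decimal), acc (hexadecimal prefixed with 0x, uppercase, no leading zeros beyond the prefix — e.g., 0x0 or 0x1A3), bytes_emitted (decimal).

After char 0 ('I'=8): chars_in_quartet=1 acc=0x8 bytes_emitted=0
After char 1 ('9'=61): chars_in_quartet=2 acc=0x23D bytes_emitted=0
After char 2 ('1'=53): chars_in_quartet=3 acc=0x8F75 bytes_emitted=0

Answer: 3 0x8F75 0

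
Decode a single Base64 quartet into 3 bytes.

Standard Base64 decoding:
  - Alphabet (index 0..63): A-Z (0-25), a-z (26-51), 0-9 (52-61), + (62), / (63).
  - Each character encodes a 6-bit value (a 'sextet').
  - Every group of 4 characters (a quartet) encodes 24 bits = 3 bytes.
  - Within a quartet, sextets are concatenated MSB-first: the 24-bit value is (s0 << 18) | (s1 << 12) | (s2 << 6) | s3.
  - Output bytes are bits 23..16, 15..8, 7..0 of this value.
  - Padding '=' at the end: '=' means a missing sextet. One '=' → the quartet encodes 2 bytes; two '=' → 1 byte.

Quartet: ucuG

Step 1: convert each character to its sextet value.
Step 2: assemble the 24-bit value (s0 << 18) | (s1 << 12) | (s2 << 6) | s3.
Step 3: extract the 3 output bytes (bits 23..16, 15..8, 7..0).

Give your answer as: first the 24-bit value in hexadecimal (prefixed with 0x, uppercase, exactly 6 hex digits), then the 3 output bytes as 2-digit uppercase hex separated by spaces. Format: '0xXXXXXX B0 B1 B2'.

Answer: 0xB9CB86 B9 CB 86

Derivation:
Sextets: u=46, c=28, u=46, G=6
24-bit: (46<<18) | (28<<12) | (46<<6) | 6
      = 0xB80000 | 0x01C000 | 0x000B80 | 0x000006
      = 0xB9CB86
Bytes: (v>>16)&0xFF=B9, (v>>8)&0xFF=CB, v&0xFF=86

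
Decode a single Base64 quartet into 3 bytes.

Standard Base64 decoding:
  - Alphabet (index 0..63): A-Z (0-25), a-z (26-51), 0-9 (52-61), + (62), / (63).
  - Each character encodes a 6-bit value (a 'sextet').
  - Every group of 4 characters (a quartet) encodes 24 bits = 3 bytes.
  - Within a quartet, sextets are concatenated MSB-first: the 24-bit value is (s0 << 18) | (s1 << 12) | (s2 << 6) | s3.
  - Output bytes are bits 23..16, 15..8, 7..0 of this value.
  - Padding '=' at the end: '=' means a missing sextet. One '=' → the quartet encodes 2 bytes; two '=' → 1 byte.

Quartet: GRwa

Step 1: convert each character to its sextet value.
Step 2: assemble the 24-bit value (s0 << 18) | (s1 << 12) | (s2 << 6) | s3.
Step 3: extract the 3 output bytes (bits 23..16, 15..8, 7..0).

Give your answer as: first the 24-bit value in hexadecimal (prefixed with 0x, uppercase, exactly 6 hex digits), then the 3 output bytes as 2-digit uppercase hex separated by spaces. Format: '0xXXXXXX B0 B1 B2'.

Sextets: G=6, R=17, w=48, a=26
24-bit: (6<<18) | (17<<12) | (48<<6) | 26
      = 0x180000 | 0x011000 | 0x000C00 | 0x00001A
      = 0x191C1A
Bytes: (v>>16)&0xFF=19, (v>>8)&0xFF=1C, v&0xFF=1A

Answer: 0x191C1A 19 1C 1A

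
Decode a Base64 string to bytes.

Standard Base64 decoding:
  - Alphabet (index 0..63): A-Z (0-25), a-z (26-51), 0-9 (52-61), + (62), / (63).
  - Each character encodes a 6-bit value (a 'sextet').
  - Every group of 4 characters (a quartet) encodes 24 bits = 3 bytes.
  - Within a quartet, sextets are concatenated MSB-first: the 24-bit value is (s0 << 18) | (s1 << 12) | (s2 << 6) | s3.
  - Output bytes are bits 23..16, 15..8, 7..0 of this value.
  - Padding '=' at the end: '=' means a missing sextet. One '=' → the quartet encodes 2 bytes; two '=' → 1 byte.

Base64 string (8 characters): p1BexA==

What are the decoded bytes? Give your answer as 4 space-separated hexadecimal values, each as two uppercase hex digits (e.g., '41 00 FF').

Answer: A7 50 5E C4

Derivation:
After char 0 ('p'=41): chars_in_quartet=1 acc=0x29 bytes_emitted=0
After char 1 ('1'=53): chars_in_quartet=2 acc=0xA75 bytes_emitted=0
After char 2 ('B'=1): chars_in_quartet=3 acc=0x29D41 bytes_emitted=0
After char 3 ('e'=30): chars_in_quartet=4 acc=0xA7505E -> emit A7 50 5E, reset; bytes_emitted=3
After char 4 ('x'=49): chars_in_quartet=1 acc=0x31 bytes_emitted=3
After char 5 ('A'=0): chars_in_quartet=2 acc=0xC40 bytes_emitted=3
Padding '==': partial quartet acc=0xC40 -> emit C4; bytes_emitted=4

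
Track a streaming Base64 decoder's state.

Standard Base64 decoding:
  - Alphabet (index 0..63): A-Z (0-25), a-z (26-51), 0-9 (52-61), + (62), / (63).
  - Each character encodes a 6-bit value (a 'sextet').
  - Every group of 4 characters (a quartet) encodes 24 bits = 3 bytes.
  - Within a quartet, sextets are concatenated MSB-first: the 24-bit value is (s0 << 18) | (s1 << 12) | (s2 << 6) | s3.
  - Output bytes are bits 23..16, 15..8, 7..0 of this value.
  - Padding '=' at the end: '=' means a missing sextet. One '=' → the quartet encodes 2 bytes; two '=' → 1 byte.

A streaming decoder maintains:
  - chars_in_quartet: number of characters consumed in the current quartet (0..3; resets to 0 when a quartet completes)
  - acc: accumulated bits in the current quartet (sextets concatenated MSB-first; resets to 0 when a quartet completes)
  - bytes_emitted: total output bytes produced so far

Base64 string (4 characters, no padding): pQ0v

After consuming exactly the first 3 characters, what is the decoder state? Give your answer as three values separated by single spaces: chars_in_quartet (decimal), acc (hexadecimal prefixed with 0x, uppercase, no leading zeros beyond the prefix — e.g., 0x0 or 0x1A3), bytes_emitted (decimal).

After char 0 ('p'=41): chars_in_quartet=1 acc=0x29 bytes_emitted=0
After char 1 ('Q'=16): chars_in_quartet=2 acc=0xA50 bytes_emitted=0
After char 2 ('0'=52): chars_in_quartet=3 acc=0x29434 bytes_emitted=0

Answer: 3 0x29434 0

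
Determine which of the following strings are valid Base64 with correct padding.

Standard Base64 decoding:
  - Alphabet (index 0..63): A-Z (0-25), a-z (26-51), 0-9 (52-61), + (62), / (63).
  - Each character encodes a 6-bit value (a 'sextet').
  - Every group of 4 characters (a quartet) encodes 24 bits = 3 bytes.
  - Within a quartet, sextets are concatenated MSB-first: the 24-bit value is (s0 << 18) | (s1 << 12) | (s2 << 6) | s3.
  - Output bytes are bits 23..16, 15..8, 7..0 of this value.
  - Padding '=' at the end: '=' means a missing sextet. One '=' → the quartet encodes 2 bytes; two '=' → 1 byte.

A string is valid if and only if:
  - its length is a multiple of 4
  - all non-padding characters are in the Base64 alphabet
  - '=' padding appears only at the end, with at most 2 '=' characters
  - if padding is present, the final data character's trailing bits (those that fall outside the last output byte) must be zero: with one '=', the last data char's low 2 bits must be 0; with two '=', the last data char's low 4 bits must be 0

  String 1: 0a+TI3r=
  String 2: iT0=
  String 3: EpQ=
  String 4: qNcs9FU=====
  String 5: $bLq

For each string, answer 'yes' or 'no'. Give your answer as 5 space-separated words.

Answer: no yes yes no no

Derivation:
String 1: '0a+TI3r=' → invalid (bad trailing bits)
String 2: 'iT0=' → valid
String 3: 'EpQ=' → valid
String 4: 'qNcs9FU=====' → invalid (5 pad chars (max 2))
String 5: '$bLq' → invalid (bad char(s): ['$'])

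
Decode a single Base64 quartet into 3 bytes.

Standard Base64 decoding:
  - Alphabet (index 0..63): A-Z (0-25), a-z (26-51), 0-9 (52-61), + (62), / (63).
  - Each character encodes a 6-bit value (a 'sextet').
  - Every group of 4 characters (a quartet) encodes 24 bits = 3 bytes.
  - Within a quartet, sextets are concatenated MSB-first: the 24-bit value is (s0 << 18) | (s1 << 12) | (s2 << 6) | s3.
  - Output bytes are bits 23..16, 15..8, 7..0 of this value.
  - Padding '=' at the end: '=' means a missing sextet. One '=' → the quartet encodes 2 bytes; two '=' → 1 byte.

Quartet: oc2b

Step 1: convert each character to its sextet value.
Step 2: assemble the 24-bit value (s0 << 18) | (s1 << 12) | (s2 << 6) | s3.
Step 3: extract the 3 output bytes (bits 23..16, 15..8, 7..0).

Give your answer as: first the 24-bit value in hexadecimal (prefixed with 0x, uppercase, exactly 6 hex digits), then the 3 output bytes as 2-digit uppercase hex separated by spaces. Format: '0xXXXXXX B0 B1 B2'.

Sextets: o=40, c=28, 2=54, b=27
24-bit: (40<<18) | (28<<12) | (54<<6) | 27
      = 0xA00000 | 0x01C000 | 0x000D80 | 0x00001B
      = 0xA1CD9B
Bytes: (v>>16)&0xFF=A1, (v>>8)&0xFF=CD, v&0xFF=9B

Answer: 0xA1CD9B A1 CD 9B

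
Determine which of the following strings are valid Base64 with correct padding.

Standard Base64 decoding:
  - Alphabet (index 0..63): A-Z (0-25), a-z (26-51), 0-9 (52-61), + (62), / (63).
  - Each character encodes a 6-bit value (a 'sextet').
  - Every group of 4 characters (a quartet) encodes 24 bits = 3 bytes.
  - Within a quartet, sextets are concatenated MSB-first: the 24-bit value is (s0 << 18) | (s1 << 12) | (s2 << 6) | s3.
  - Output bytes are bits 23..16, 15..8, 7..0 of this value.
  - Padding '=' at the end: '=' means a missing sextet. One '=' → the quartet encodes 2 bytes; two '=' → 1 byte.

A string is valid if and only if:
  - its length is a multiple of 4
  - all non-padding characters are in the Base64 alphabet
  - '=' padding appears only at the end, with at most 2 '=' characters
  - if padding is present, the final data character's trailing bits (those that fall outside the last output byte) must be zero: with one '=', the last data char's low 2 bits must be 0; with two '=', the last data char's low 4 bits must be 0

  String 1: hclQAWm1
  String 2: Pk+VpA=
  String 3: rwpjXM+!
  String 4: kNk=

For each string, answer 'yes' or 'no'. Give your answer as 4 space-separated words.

String 1: 'hclQAWm1' → valid
String 2: 'Pk+VpA=' → invalid (len=7 not mult of 4)
String 3: 'rwpjXM+!' → invalid (bad char(s): ['!'])
String 4: 'kNk=' → valid

Answer: yes no no yes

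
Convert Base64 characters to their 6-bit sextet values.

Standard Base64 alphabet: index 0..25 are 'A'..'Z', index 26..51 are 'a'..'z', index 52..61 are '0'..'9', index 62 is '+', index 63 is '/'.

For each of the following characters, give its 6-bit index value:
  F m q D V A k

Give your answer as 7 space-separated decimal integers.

'F': A..Z range, ord('F') − ord('A') = 5
'm': a..z range, 26 + ord('m') − ord('a') = 38
'q': a..z range, 26 + ord('q') − ord('a') = 42
'D': A..Z range, ord('D') − ord('A') = 3
'V': A..Z range, ord('V') − ord('A') = 21
'A': A..Z range, ord('A') − ord('A') = 0
'k': a..z range, 26 + ord('k') − ord('a') = 36

Answer: 5 38 42 3 21 0 36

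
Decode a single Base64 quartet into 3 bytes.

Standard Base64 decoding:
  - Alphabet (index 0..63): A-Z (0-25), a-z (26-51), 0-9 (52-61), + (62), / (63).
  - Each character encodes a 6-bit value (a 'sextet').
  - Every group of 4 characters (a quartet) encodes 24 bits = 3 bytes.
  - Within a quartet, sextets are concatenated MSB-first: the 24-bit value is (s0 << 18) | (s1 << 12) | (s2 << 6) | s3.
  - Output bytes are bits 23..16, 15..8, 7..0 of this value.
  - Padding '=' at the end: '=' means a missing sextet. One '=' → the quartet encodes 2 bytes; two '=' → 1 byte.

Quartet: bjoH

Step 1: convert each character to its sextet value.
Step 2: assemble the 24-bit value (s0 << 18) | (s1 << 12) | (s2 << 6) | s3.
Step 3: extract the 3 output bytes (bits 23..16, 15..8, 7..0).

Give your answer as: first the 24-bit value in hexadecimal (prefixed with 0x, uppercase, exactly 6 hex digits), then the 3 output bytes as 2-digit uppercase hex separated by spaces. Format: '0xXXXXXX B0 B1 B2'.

Answer: 0x6E3A07 6E 3A 07

Derivation:
Sextets: b=27, j=35, o=40, H=7
24-bit: (27<<18) | (35<<12) | (40<<6) | 7
      = 0x6C0000 | 0x023000 | 0x000A00 | 0x000007
      = 0x6E3A07
Bytes: (v>>16)&0xFF=6E, (v>>8)&0xFF=3A, v&0xFF=07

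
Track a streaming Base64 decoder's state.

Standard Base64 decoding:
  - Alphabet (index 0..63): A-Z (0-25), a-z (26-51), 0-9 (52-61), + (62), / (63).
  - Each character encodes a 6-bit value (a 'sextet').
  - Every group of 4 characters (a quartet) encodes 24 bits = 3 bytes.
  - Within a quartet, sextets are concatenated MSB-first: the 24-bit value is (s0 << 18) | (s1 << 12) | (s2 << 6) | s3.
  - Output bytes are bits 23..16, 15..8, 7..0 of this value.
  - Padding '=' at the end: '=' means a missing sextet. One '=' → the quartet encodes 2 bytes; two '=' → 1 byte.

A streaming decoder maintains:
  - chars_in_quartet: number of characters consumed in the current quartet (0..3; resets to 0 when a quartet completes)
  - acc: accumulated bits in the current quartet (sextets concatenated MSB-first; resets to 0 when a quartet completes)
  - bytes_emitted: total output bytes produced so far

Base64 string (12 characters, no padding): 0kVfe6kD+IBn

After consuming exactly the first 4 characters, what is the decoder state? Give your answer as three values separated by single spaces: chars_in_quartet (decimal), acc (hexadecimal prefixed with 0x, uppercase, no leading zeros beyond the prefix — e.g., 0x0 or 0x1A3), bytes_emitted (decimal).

Answer: 0 0x0 3

Derivation:
After char 0 ('0'=52): chars_in_quartet=1 acc=0x34 bytes_emitted=0
After char 1 ('k'=36): chars_in_quartet=2 acc=0xD24 bytes_emitted=0
After char 2 ('V'=21): chars_in_quartet=3 acc=0x34915 bytes_emitted=0
After char 3 ('f'=31): chars_in_quartet=4 acc=0xD2455F -> emit D2 45 5F, reset; bytes_emitted=3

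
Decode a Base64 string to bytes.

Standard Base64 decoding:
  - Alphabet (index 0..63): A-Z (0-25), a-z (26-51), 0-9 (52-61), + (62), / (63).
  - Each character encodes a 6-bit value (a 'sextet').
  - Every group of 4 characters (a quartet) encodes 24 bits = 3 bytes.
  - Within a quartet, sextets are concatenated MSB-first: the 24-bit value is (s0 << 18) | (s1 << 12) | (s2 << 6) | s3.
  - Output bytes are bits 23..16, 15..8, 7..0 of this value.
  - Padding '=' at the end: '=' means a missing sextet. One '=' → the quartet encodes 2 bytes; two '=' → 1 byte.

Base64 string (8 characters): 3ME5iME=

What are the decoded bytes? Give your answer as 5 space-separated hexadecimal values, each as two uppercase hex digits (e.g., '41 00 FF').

After char 0 ('3'=55): chars_in_quartet=1 acc=0x37 bytes_emitted=0
After char 1 ('M'=12): chars_in_quartet=2 acc=0xDCC bytes_emitted=0
After char 2 ('E'=4): chars_in_quartet=3 acc=0x37304 bytes_emitted=0
After char 3 ('5'=57): chars_in_quartet=4 acc=0xDCC139 -> emit DC C1 39, reset; bytes_emitted=3
After char 4 ('i'=34): chars_in_quartet=1 acc=0x22 bytes_emitted=3
After char 5 ('M'=12): chars_in_quartet=2 acc=0x88C bytes_emitted=3
After char 6 ('E'=4): chars_in_quartet=3 acc=0x22304 bytes_emitted=3
Padding '=': partial quartet acc=0x22304 -> emit 88 C1; bytes_emitted=5

Answer: DC C1 39 88 C1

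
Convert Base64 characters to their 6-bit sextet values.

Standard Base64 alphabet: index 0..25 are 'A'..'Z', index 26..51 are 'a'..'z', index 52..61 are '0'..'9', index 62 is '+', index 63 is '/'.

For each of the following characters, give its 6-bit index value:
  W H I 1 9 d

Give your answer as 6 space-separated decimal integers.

'W': A..Z range, ord('W') − ord('A') = 22
'H': A..Z range, ord('H') − ord('A') = 7
'I': A..Z range, ord('I') − ord('A') = 8
'1': 0..9 range, 52 + ord('1') − ord('0') = 53
'9': 0..9 range, 52 + ord('9') − ord('0') = 61
'd': a..z range, 26 + ord('d') − ord('a') = 29

Answer: 22 7 8 53 61 29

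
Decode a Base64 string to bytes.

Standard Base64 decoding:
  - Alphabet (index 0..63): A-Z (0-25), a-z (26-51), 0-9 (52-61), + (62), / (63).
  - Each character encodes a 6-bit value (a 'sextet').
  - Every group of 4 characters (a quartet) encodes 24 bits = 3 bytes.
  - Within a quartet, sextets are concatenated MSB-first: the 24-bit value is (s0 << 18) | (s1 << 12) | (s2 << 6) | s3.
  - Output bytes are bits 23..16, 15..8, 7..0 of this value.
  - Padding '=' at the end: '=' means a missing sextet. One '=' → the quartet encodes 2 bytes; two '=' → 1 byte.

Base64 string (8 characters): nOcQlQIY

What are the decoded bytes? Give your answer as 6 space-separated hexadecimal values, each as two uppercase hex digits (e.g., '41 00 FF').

After char 0 ('n'=39): chars_in_quartet=1 acc=0x27 bytes_emitted=0
After char 1 ('O'=14): chars_in_quartet=2 acc=0x9CE bytes_emitted=0
After char 2 ('c'=28): chars_in_quartet=3 acc=0x2739C bytes_emitted=0
After char 3 ('Q'=16): chars_in_quartet=4 acc=0x9CE710 -> emit 9C E7 10, reset; bytes_emitted=3
After char 4 ('l'=37): chars_in_quartet=1 acc=0x25 bytes_emitted=3
After char 5 ('Q'=16): chars_in_quartet=2 acc=0x950 bytes_emitted=3
After char 6 ('I'=8): chars_in_quartet=3 acc=0x25408 bytes_emitted=3
After char 7 ('Y'=24): chars_in_quartet=4 acc=0x950218 -> emit 95 02 18, reset; bytes_emitted=6

Answer: 9C E7 10 95 02 18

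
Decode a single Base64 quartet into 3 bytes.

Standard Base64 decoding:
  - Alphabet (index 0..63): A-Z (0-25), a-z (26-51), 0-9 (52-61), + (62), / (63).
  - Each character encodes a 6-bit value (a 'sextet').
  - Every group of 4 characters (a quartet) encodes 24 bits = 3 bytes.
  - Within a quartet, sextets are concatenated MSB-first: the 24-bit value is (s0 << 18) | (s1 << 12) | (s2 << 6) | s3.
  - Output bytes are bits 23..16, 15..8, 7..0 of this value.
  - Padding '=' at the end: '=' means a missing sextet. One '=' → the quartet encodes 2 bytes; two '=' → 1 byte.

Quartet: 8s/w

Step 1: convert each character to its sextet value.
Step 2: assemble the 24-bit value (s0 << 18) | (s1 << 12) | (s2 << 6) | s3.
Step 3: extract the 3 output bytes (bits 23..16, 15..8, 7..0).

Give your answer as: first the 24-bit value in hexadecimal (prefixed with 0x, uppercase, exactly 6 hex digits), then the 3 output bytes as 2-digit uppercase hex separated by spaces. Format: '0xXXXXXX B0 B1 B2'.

Answer: 0xF2CFF0 F2 CF F0

Derivation:
Sextets: 8=60, s=44, /=63, w=48
24-bit: (60<<18) | (44<<12) | (63<<6) | 48
      = 0xF00000 | 0x02C000 | 0x000FC0 | 0x000030
      = 0xF2CFF0
Bytes: (v>>16)&0xFF=F2, (v>>8)&0xFF=CF, v&0xFF=F0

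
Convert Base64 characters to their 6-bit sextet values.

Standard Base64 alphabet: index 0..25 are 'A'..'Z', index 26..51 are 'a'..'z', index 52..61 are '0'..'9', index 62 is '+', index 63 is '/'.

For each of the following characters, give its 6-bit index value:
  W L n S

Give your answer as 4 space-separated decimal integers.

'W': A..Z range, ord('W') − ord('A') = 22
'L': A..Z range, ord('L') − ord('A') = 11
'n': a..z range, 26 + ord('n') − ord('a') = 39
'S': A..Z range, ord('S') − ord('A') = 18

Answer: 22 11 39 18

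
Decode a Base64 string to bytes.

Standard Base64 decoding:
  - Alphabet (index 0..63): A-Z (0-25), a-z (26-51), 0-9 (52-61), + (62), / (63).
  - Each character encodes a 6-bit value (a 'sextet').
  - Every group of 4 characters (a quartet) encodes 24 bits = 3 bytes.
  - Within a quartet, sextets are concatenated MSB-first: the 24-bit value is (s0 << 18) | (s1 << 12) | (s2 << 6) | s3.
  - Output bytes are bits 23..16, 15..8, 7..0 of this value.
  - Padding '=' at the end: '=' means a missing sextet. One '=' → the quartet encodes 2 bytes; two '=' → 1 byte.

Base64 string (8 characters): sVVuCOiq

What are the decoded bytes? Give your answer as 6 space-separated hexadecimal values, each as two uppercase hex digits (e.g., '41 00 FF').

Answer: B1 55 6E 08 E8 AA

Derivation:
After char 0 ('s'=44): chars_in_quartet=1 acc=0x2C bytes_emitted=0
After char 1 ('V'=21): chars_in_quartet=2 acc=0xB15 bytes_emitted=0
After char 2 ('V'=21): chars_in_quartet=3 acc=0x2C555 bytes_emitted=0
After char 3 ('u'=46): chars_in_quartet=4 acc=0xB1556E -> emit B1 55 6E, reset; bytes_emitted=3
After char 4 ('C'=2): chars_in_quartet=1 acc=0x2 bytes_emitted=3
After char 5 ('O'=14): chars_in_quartet=2 acc=0x8E bytes_emitted=3
After char 6 ('i'=34): chars_in_quartet=3 acc=0x23A2 bytes_emitted=3
After char 7 ('q'=42): chars_in_quartet=4 acc=0x8E8AA -> emit 08 E8 AA, reset; bytes_emitted=6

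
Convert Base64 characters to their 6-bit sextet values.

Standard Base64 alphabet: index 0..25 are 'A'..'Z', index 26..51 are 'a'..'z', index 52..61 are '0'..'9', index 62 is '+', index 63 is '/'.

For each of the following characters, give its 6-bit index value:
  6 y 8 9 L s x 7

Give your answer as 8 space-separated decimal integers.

'6': 0..9 range, 52 + ord('6') − ord('0') = 58
'y': a..z range, 26 + ord('y') − ord('a') = 50
'8': 0..9 range, 52 + ord('8') − ord('0') = 60
'9': 0..9 range, 52 + ord('9') − ord('0') = 61
'L': A..Z range, ord('L') − ord('A') = 11
's': a..z range, 26 + ord('s') − ord('a') = 44
'x': a..z range, 26 + ord('x') − ord('a') = 49
'7': 0..9 range, 52 + ord('7') − ord('0') = 59

Answer: 58 50 60 61 11 44 49 59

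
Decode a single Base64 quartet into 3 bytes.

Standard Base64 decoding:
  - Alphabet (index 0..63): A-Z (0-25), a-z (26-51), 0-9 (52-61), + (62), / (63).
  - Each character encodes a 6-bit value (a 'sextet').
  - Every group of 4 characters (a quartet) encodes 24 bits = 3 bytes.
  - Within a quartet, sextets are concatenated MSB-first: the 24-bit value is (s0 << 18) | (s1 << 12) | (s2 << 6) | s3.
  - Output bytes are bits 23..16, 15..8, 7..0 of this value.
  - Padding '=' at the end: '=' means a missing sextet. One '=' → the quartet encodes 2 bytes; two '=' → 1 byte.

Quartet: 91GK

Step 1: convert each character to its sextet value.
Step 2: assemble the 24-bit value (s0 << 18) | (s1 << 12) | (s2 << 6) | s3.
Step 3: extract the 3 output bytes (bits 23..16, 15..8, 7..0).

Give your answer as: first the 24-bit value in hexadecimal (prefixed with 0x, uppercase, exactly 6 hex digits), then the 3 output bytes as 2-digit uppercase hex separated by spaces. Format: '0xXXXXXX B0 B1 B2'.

Sextets: 9=61, 1=53, G=6, K=10
24-bit: (61<<18) | (53<<12) | (6<<6) | 10
      = 0xF40000 | 0x035000 | 0x000180 | 0x00000A
      = 0xF7518A
Bytes: (v>>16)&0xFF=F7, (v>>8)&0xFF=51, v&0xFF=8A

Answer: 0xF7518A F7 51 8A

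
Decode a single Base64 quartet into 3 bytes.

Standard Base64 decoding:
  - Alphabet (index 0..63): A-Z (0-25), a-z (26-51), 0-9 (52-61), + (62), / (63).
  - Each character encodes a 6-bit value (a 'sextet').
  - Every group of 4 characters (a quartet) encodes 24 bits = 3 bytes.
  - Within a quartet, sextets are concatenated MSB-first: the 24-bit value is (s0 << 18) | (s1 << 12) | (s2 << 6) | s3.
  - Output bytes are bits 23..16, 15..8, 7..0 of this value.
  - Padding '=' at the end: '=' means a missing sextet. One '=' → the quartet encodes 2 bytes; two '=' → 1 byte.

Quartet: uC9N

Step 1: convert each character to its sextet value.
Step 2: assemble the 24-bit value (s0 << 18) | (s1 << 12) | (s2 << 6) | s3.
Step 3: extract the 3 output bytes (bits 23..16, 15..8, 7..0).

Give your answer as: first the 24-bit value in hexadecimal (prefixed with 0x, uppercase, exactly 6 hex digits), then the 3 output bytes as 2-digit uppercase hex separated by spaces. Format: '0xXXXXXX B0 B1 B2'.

Sextets: u=46, C=2, 9=61, N=13
24-bit: (46<<18) | (2<<12) | (61<<6) | 13
      = 0xB80000 | 0x002000 | 0x000F40 | 0x00000D
      = 0xB82F4D
Bytes: (v>>16)&0xFF=B8, (v>>8)&0xFF=2F, v&0xFF=4D

Answer: 0xB82F4D B8 2F 4D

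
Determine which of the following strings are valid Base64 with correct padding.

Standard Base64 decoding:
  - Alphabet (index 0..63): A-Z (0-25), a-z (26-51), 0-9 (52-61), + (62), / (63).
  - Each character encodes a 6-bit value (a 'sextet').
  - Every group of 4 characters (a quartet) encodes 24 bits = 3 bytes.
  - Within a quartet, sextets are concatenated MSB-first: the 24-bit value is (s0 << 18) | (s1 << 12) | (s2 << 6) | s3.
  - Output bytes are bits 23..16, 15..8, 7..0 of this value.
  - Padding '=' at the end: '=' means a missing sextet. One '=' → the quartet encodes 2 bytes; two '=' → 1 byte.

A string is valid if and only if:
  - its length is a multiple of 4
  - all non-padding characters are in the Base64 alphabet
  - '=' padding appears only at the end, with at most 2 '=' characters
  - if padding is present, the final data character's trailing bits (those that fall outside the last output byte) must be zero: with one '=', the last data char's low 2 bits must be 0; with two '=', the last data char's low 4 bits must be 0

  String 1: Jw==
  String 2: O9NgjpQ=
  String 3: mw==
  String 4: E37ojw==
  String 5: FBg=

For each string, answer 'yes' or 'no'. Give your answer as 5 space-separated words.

String 1: 'Jw==' → valid
String 2: 'O9NgjpQ=' → valid
String 3: 'mw==' → valid
String 4: 'E37ojw==' → valid
String 5: 'FBg=' → valid

Answer: yes yes yes yes yes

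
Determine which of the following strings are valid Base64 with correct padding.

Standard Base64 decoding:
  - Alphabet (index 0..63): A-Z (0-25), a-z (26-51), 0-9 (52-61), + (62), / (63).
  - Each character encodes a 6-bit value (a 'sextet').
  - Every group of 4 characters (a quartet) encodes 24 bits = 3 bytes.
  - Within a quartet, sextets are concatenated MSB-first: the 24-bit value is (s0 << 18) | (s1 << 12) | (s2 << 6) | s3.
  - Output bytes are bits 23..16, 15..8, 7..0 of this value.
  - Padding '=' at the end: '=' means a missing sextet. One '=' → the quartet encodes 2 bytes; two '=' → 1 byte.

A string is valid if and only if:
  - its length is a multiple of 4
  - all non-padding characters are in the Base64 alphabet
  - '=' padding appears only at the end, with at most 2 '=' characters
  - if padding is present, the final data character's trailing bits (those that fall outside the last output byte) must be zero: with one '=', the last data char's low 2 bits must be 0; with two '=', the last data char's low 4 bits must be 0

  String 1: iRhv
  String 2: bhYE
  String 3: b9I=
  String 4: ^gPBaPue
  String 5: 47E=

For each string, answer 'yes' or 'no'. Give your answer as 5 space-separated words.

Answer: yes yes yes no yes

Derivation:
String 1: 'iRhv' → valid
String 2: 'bhYE' → valid
String 3: 'b9I=' → valid
String 4: '^gPBaPue' → invalid (bad char(s): ['^'])
String 5: '47E=' → valid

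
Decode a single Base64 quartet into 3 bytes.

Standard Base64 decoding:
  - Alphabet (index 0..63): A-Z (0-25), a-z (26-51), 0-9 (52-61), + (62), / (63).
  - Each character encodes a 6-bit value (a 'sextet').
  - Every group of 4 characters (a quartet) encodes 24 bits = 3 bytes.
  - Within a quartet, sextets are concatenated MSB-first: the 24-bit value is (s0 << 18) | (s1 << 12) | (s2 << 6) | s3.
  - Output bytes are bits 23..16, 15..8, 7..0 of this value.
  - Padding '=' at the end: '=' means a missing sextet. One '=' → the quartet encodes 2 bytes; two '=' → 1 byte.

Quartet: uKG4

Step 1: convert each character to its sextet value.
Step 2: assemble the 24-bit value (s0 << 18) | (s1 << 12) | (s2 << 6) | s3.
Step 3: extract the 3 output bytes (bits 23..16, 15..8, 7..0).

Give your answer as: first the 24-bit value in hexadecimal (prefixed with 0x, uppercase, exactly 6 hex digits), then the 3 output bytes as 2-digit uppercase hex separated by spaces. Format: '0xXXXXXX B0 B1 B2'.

Answer: 0xB8A1B8 B8 A1 B8

Derivation:
Sextets: u=46, K=10, G=6, 4=56
24-bit: (46<<18) | (10<<12) | (6<<6) | 56
      = 0xB80000 | 0x00A000 | 0x000180 | 0x000038
      = 0xB8A1B8
Bytes: (v>>16)&0xFF=B8, (v>>8)&0xFF=A1, v&0xFF=B8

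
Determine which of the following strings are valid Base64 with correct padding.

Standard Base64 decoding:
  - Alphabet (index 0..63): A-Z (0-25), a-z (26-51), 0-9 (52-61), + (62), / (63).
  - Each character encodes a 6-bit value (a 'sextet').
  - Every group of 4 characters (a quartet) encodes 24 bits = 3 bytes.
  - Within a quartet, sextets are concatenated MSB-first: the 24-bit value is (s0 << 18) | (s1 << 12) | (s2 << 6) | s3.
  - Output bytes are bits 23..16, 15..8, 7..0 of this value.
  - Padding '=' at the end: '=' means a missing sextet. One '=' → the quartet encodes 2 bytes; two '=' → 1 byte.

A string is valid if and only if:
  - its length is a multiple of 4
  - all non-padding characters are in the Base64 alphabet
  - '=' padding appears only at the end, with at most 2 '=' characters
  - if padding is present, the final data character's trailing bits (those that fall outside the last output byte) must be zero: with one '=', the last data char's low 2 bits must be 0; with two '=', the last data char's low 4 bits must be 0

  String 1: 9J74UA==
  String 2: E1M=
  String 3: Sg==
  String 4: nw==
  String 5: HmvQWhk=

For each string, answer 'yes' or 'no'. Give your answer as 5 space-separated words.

Answer: yes yes yes yes yes

Derivation:
String 1: '9J74UA==' → valid
String 2: 'E1M=' → valid
String 3: 'Sg==' → valid
String 4: 'nw==' → valid
String 5: 'HmvQWhk=' → valid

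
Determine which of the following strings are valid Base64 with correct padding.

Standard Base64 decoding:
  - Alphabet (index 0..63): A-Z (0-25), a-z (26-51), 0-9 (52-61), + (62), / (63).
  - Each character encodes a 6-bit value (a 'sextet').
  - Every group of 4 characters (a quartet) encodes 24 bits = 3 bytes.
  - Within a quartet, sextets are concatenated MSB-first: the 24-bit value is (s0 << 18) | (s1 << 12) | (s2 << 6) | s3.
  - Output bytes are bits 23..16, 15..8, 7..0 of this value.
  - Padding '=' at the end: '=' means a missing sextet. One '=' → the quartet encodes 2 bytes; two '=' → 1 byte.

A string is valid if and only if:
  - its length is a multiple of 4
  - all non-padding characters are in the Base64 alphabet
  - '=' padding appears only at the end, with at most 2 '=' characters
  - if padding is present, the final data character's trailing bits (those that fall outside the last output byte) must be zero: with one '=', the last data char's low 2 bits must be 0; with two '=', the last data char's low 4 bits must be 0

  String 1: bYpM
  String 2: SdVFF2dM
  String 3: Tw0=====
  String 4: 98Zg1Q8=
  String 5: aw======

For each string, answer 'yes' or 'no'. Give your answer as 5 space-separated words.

Answer: yes yes no yes no

Derivation:
String 1: 'bYpM' → valid
String 2: 'SdVFF2dM' → valid
String 3: 'Tw0=====' → invalid (5 pad chars (max 2))
String 4: '98Zg1Q8=' → valid
String 5: 'aw======' → invalid (6 pad chars (max 2))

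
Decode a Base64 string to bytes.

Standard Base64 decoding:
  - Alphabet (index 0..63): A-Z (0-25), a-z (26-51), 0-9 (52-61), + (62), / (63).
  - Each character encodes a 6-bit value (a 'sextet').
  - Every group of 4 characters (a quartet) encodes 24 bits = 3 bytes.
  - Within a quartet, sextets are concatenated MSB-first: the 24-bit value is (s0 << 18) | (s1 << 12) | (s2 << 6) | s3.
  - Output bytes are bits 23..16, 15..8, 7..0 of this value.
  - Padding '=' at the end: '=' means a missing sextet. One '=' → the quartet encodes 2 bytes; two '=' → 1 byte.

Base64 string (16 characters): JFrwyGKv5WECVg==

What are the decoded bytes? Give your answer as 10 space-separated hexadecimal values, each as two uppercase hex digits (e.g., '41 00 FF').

Answer: 24 5A F0 C8 62 AF E5 61 02 56

Derivation:
After char 0 ('J'=9): chars_in_quartet=1 acc=0x9 bytes_emitted=0
After char 1 ('F'=5): chars_in_quartet=2 acc=0x245 bytes_emitted=0
After char 2 ('r'=43): chars_in_quartet=3 acc=0x916B bytes_emitted=0
After char 3 ('w'=48): chars_in_quartet=4 acc=0x245AF0 -> emit 24 5A F0, reset; bytes_emitted=3
After char 4 ('y'=50): chars_in_quartet=1 acc=0x32 bytes_emitted=3
After char 5 ('G'=6): chars_in_quartet=2 acc=0xC86 bytes_emitted=3
After char 6 ('K'=10): chars_in_quartet=3 acc=0x3218A bytes_emitted=3
After char 7 ('v'=47): chars_in_quartet=4 acc=0xC862AF -> emit C8 62 AF, reset; bytes_emitted=6
After char 8 ('5'=57): chars_in_quartet=1 acc=0x39 bytes_emitted=6
After char 9 ('W'=22): chars_in_quartet=2 acc=0xE56 bytes_emitted=6
After char 10 ('E'=4): chars_in_quartet=3 acc=0x39584 bytes_emitted=6
After char 11 ('C'=2): chars_in_quartet=4 acc=0xE56102 -> emit E5 61 02, reset; bytes_emitted=9
After char 12 ('V'=21): chars_in_quartet=1 acc=0x15 bytes_emitted=9
After char 13 ('g'=32): chars_in_quartet=2 acc=0x560 bytes_emitted=9
Padding '==': partial quartet acc=0x560 -> emit 56; bytes_emitted=10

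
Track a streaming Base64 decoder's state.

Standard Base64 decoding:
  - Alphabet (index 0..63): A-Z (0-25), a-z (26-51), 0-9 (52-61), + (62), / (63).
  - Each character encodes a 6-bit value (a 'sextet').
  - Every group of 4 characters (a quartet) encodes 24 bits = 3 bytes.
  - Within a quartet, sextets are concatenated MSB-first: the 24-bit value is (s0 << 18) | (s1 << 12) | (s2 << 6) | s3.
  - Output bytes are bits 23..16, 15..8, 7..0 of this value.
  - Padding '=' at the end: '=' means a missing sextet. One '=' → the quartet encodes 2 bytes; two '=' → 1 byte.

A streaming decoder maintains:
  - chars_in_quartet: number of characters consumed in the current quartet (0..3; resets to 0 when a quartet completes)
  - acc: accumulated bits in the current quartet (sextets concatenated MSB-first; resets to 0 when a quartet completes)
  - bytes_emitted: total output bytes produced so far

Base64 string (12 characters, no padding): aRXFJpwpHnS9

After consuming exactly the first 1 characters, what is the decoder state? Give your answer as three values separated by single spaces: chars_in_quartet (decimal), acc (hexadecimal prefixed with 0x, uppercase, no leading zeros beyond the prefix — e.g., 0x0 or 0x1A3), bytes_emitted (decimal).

After char 0 ('a'=26): chars_in_quartet=1 acc=0x1A bytes_emitted=0

Answer: 1 0x1A 0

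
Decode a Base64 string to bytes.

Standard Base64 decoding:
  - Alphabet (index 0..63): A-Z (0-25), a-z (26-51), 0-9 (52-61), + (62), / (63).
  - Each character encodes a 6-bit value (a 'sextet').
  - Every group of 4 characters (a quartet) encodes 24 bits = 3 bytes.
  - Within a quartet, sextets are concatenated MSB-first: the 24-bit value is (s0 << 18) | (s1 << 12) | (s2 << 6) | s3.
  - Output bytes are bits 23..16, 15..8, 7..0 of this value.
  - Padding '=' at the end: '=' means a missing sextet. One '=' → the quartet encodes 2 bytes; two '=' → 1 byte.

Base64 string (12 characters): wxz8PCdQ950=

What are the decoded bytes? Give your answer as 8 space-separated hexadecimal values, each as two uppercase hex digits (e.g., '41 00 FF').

After char 0 ('w'=48): chars_in_quartet=1 acc=0x30 bytes_emitted=0
After char 1 ('x'=49): chars_in_quartet=2 acc=0xC31 bytes_emitted=0
After char 2 ('z'=51): chars_in_quartet=3 acc=0x30C73 bytes_emitted=0
After char 3 ('8'=60): chars_in_quartet=4 acc=0xC31CFC -> emit C3 1C FC, reset; bytes_emitted=3
After char 4 ('P'=15): chars_in_quartet=1 acc=0xF bytes_emitted=3
After char 5 ('C'=2): chars_in_quartet=2 acc=0x3C2 bytes_emitted=3
After char 6 ('d'=29): chars_in_quartet=3 acc=0xF09D bytes_emitted=3
After char 7 ('Q'=16): chars_in_quartet=4 acc=0x3C2750 -> emit 3C 27 50, reset; bytes_emitted=6
After char 8 ('9'=61): chars_in_quartet=1 acc=0x3D bytes_emitted=6
After char 9 ('5'=57): chars_in_quartet=2 acc=0xF79 bytes_emitted=6
After char 10 ('0'=52): chars_in_quartet=3 acc=0x3DE74 bytes_emitted=6
Padding '=': partial quartet acc=0x3DE74 -> emit F7 9D; bytes_emitted=8

Answer: C3 1C FC 3C 27 50 F7 9D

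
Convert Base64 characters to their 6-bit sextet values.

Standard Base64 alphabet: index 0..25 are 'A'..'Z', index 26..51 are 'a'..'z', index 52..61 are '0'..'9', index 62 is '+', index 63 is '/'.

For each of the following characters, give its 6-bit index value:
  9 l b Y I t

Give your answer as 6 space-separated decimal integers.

'9': 0..9 range, 52 + ord('9') − ord('0') = 61
'l': a..z range, 26 + ord('l') − ord('a') = 37
'b': a..z range, 26 + ord('b') − ord('a') = 27
'Y': A..Z range, ord('Y') − ord('A') = 24
'I': A..Z range, ord('I') − ord('A') = 8
't': a..z range, 26 + ord('t') − ord('a') = 45

Answer: 61 37 27 24 8 45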